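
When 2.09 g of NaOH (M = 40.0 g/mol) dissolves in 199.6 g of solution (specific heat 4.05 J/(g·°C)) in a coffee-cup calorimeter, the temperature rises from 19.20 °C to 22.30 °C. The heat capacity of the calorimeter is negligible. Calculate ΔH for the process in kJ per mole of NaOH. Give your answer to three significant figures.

|ΔT| = |22.30 − 19.20| = 3.10 °C
|q_surr| = (199.6 × 4.05) × 3.10 = 808.38 × 3.10 = 2506 J
n(NaOH) = 2.09 / 40.0 = 0.05225 mol
Temperature rose, so q_rxn = −|q_surr| = -2.506 kJ
ΔH = q_rxn / n = -47.96 kJ/mol

ΔH = -48.0 kJ/mol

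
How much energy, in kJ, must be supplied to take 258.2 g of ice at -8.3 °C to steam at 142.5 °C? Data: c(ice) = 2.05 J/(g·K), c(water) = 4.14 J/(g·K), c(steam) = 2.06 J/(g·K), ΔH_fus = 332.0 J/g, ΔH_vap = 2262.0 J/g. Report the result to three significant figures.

q1 (heat ice -8.3→0.0 °C): 258.2 × 2.05 × 8.3 = 4393 J
q2 (melt at 0 °C): 258.2 × 332.0 = 85722 J
q3 (heat water 0.0→100.0 °C): 258.2 × 4.14 × 100.0 = 106895 J
q4 (vaporize at 100 °C): 258.2 × 2262.0 = 584048 J
q5 (heat steam 100.0→142.5 °C): 258.2 × 2.06 × 42.5 = 22605 J
Total: 4393 + 85722 + 106895 + 584048 + 22605 = 803663 J = 804 kJ

q = 804 kJ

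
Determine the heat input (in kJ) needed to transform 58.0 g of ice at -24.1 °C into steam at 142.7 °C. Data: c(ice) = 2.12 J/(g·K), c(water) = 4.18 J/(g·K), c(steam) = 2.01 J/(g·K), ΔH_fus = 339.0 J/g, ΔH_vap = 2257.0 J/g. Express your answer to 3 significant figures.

q = 183 kJ

q1 (heat ice -24.1→0.0 °C): 58.0 × 2.12 × 24.1 = 2963 J
q2 (melt at 0 °C): 58.0 × 339.0 = 19662 J
q3 (heat water 0.0→100.0 °C): 58.0 × 4.18 × 100.0 = 24244 J
q4 (vaporize at 100 °C): 58.0 × 2257.0 = 130906 J
q5 (heat steam 100.0→142.7 °C): 58.0 × 2.01 × 42.7 = 4978 J
Total: 2963 + 19662 + 24244 + 130906 + 4978 = 182753 J = 183 kJ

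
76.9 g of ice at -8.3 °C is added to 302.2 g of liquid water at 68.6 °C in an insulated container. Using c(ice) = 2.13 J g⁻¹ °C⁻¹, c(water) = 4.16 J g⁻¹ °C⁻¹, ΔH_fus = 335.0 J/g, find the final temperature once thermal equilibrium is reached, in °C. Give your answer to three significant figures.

T_f = 37.5 °C

Heat to bring ice to 0 °C and melt it: q₁ = 76.9×2.13×8.3 + 76.9×335.0 = 27121 J
Heat the water can supply cooling to 0 °C: 302.2×4.16×68.6 = 86240.6 J > q₁, so all ice melts.
Energy balance: 302.2×4.16×(68.6 − T) = 27121 + 76.9×4.16×(T − 0)
1257.152(68.6 − T) = 27121 + 319.904 T
86240.6 − 27121 = 1577.056 T
T = 59119.6 / 1577.056 = 37.49 °C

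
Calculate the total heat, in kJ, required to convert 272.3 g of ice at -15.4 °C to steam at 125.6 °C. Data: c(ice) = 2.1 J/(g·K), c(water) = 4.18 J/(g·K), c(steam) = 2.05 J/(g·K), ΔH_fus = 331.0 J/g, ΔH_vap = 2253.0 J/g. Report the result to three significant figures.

q = 841 kJ

q1 (heat ice -15.4→0.0 °C): 272.3 × 2.1 × 15.4 = 8806 J
q2 (melt at 0 °C): 272.3 × 331.0 = 90131 J
q3 (heat water 0.0→100.0 °C): 272.3 × 4.18 × 100.0 = 113821 J
q4 (vaporize at 100 °C): 272.3 × 2253.0 = 613492 J
q5 (heat steam 100.0→125.6 °C): 272.3 × 2.05 × 25.6 = 14290 J
Total: 8806 + 90131 + 113821 + 613492 + 14290 = 840540 J = 841 kJ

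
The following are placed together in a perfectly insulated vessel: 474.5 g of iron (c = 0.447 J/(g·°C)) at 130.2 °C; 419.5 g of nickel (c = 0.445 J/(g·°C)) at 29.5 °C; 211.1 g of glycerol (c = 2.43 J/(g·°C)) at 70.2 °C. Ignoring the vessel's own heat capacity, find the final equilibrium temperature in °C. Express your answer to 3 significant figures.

T_f = 75.8 °C

Σ mᵢcᵢ(T − Tᵢ) = 0  ⇒  T = Σ mᵢcᵢTᵢ / Σ mᵢcᵢ
Σ mᵢcᵢ = 474.5×0.447 + 419.5×0.445 + 211.1×2.43 = 911.7520
Σ mᵢcᵢTᵢ = 212.1015×130.2 + 186.6775×29.5 + 512.973×70.2 = 69133
T = 69133 / 911.7520 = 75.82 °C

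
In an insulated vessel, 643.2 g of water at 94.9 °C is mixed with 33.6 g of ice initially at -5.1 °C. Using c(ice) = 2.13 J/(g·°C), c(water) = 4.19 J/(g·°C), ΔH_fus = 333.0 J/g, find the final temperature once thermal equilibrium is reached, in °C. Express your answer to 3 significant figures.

Heat to bring ice to 0 °C and melt it: q₁ = 33.6×2.13×5.1 + 33.6×333.0 = 11554 J
Heat the water can supply cooling to 0 °C: 643.2×4.19×94.9 = 255756 J > q₁, so all ice melts.
Energy balance: 643.2×4.19×(94.9 − T) = 11554 + 33.6×4.19×(T − 0)
2695.008(94.9 − T) = 11554 + 140.784 T
255756 − 11554 = 2835.792 T
T = 244202 / 2835.792 = 86.11 °C

T_f = 86.1 °C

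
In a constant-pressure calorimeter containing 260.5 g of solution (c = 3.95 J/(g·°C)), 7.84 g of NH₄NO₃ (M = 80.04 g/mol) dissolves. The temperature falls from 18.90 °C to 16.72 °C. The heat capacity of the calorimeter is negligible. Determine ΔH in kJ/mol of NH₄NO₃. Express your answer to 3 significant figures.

ΔH = 22.9 kJ/mol

|ΔT| = |16.72 − 18.90| = 2.18 °C
|q_surr| = (260.5 × 3.95) × 2.18 = 1028.975 × 2.18 = 2243 J
n(NH₄NO₃) = 7.84 / 80.04 = 0.09795 mol
Temperature fell, so q_rxn = +|q_surr| = 2.243 kJ
ΔH = q_rxn / n = 22.90 kJ/mol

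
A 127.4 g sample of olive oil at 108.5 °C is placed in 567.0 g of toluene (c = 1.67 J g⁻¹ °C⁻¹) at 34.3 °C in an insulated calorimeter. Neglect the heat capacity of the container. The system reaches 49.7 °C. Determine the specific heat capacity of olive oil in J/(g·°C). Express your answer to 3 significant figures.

q_gained = (567.0 × 1.67) × (49.7 − 34.3) = 14580 J
q_lost = 127.4 × c × (108.5 − 49.7) = 7491.12 c
Set equal: c = 14580 / 7491.12 = 1.95 J/(g·°C)

c = 1.95 J/(g·°C)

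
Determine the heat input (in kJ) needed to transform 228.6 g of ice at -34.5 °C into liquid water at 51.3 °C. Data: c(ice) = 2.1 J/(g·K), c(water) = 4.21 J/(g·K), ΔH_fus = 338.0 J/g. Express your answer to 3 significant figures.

q1 (heat ice -34.5→0.0 °C): 228.6 × 2.1 × 34.5 = 16562 J
q2 (melt at 0 °C): 228.6 × 338.0 = 77267 J
q3 (heat water 0.0→51.3 °C): 228.6 × 4.21 × 51.3 = 49371 J
Total: 16562 + 77267 + 49371 = 143200 J = 143 kJ

q = 143 kJ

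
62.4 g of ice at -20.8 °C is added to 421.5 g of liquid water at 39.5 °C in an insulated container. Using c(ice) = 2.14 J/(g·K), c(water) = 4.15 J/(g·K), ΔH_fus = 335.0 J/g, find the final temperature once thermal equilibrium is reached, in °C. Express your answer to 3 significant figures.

T_f = 22.6 °C

Heat to bring ice to 0 °C and melt it: q₁ = 62.4×2.14×20.8 + 62.4×335.0 = 23682 J
Heat the water can supply cooling to 0 °C: 421.5×4.15×39.5 = 69094.4 J > q₁, so all ice melts.
Energy balance: 421.5×4.15×(39.5 − T) = 23682 + 62.4×4.15×(T − 0)
1749.225(39.5 − T) = 23682 + 258.96 T
69094.4 − 23682 = 2008.185 T
T = 45412.4 / 2008.185 = 22.61 °C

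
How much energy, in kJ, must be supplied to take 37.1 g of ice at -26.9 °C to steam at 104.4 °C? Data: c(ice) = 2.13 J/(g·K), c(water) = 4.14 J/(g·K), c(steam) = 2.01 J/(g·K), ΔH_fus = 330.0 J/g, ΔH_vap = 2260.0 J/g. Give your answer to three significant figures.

q1 (heat ice -26.9→0.0 °C): 37.1 × 2.13 × 26.9 = 2126 J
q2 (melt at 0 °C): 37.1 × 330.0 = 12243 J
q3 (heat water 0.0→100.0 °C): 37.1 × 4.14 × 100.0 = 15359 J
q4 (vaporize at 100 °C): 37.1 × 2260.0 = 83846 J
q5 (heat steam 100.0→104.4 °C): 37.1 × 2.01 × 4.4 = 328 J
Total: 2126 + 12243 + 15359 + 83846 + 328 = 113902 J = 114 kJ

q = 114 kJ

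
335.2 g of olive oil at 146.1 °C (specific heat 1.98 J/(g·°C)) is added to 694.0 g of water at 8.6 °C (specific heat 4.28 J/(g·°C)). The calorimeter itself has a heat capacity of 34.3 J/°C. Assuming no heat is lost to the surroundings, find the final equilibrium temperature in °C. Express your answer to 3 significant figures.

T_f = 33.5 °C

Heat lost by olive oil = heat gained by water + calorimeter.
(335.2)(1.98)(146.1 − T) = [(694.0)(4.28) + 34.3](T − 8.6)
663.696 (146.1 − T) = 3004.62 (T − 8.6)
96966 − 663.696 T = 3004.62 T − 25840
122806 = 3668.316 T
T = 33.48 °C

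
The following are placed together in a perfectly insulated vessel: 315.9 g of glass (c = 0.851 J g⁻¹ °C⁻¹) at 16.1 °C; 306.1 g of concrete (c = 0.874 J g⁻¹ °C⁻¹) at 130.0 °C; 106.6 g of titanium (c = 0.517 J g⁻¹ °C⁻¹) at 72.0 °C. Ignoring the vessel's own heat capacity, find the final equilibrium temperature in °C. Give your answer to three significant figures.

T_f = 72.8 °C

Σ mᵢcᵢ(T − Tᵢ) = 0  ⇒  T = Σ mᵢcᵢTᵢ / Σ mᵢcᵢ
Σ mᵢcᵢ = 315.9×0.851 + 306.1×0.874 + 106.6×0.517 = 591.4745
Σ mᵢcᵢTᵢ = 268.8309×16.1 + 267.5314×130.0 + 55.1122×72.0 = 43075
T = 43075 / 591.4745 = 72.83 °C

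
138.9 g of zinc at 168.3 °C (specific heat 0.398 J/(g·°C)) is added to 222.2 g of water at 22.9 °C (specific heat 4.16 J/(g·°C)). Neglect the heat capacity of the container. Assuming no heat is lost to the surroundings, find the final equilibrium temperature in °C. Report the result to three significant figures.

Heat lost by zinc = heat gained by water.
(138.9)(0.398)(168.3 − T) = (222.2)(4.16)(T − 22.9)
55.2822 (168.3 − T) = 924.352 (T − 22.9)
9304.0 − 55.2822 T = 924.352 T − 21168
30472.0 = 979.6342 T
T = 31.11 °C

T_f = 31.1 °C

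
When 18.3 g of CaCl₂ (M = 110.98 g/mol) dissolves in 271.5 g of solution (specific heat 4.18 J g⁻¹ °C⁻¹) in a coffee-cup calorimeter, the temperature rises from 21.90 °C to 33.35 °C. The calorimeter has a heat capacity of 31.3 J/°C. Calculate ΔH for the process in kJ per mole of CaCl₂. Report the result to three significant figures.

|ΔT| = |33.35 − 21.90| = 11.45 °C
|q_surr| = (271.5 × 4.18 + 31.3) × 11.45 = 1166.17 × 11.45 = 13350 J
n(CaCl₂) = 18.3 / 110.98 = 0.1649 mol
Temperature rose, so q_rxn = −|q_surr| = -13.35 kJ
ΔH = q_rxn / n = -80.96 kJ/mol

ΔH = -81.0 kJ/mol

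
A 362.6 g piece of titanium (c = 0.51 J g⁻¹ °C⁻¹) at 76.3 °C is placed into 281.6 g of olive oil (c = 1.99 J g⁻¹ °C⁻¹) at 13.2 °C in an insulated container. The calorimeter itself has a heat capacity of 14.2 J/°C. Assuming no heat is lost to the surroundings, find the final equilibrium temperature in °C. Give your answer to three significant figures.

Heat lost by titanium = heat gained by olive oil + calorimeter.
(362.6)(0.51)(76.3 − T) = [(281.6)(1.99) + 14.2](T − 13.2)
184.926 (76.3 − T) = 574.584 (T − 13.2)
14110 − 184.926 T = 574.584 T − 7584.5
21694.5 = 759.510 T
T = 28.56 °C

T_f = 28.6 °C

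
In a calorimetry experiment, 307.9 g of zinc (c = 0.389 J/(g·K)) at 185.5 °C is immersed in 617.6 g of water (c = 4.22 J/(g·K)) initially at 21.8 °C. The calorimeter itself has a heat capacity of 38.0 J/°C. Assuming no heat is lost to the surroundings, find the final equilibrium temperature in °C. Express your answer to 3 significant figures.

Heat lost by zinc = heat gained by water + calorimeter.
(307.9)(0.389)(185.5 − T) = [(617.6)(4.22) + 38.0](T − 21.8)
119.7731 (185.5 − T) = 2644.272 (T − 21.8)
22218 − 119.7731 T = 2644.272 T − 57645
79863 = 2764.0451 T
T = 28.89 °C

T_f = 28.9 °C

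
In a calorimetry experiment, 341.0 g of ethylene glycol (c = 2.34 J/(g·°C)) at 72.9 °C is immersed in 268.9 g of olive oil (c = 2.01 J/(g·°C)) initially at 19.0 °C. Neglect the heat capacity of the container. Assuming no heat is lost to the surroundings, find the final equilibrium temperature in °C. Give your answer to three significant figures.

T_f = 51.1 °C

Heat lost by ethylene glycol = heat gained by olive oil.
(341.0)(2.34)(72.9 − T) = (268.9)(2.01)(T − 19.0)
797.94 (72.9 − T) = 540.489 (T − 19.0)
58170 − 797.94 T = 540.489 T − 10269
68439 = 1338.429 T
T = 51.13 °C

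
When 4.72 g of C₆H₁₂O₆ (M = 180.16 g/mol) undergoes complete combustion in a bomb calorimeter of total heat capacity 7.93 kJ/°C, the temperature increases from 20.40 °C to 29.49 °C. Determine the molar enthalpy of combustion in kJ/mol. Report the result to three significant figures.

ΔH = -2750 kJ/mol

ΔT = 29.49 − 20.40 = 9.09 °C
q_cal = C_cal × ΔT = 7.93 × 9.09 = 72.0837 kJ
n = 4.72 / 180.16 = 0.02620 mol
q_rxn = −q_cal = -72.0837 kJ
ΔH = -72.0837 / 0.02620 = -2751 kJ/mol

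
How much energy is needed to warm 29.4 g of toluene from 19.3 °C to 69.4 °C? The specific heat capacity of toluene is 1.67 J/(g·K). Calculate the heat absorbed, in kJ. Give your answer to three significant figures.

q = 2.46 kJ

q = m c ΔT = 29.4 × 1.67 × (69.4 − 19.3)
q = 29.4 × 1.67 × 50.1 = 2460 J = 2.46 kJ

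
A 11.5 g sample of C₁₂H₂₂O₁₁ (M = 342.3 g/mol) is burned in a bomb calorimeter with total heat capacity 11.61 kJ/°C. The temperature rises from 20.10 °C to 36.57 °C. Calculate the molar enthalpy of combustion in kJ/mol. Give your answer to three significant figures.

ΔH = -5690 kJ/mol

ΔT = 36.57 − 20.10 = 16.47 °C
q_cal = C_cal × ΔT = 11.61 × 16.47 = 191.2167 kJ
n = 11.5 / 342.3 = 0.03360 mol
q_rxn = −q_cal = -191.2167 kJ
ΔH = -191.2167 / 0.03360 = -5691 kJ/mol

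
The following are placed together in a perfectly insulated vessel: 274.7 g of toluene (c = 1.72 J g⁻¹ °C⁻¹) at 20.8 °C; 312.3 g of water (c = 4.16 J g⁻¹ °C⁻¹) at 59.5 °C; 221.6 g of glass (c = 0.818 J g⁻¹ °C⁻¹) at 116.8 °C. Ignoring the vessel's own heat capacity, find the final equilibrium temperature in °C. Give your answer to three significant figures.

Σ mᵢcᵢ(T − Tᵢ) = 0  ⇒  T = Σ mᵢcᵢTᵢ / Σ mᵢcᵢ
Σ mᵢcᵢ = 274.7×1.72 + 312.3×4.16 + 221.6×0.818 = 1952.9208
Σ mᵢcᵢTᵢ = 472.484×20.8 + 1299.168×59.5 + 181.2688×116.8 = 108300
T = 108300 / 1952.9208 = 55.46 °C

T_f = 55.5 °C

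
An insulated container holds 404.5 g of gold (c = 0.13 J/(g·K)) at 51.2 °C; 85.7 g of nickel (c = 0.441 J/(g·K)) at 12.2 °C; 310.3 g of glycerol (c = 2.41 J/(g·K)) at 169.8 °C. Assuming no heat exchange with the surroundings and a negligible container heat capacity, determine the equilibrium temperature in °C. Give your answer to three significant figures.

Σ mᵢcᵢ(T − Tᵢ) = 0  ⇒  T = Σ mᵢcᵢTᵢ / Σ mᵢcᵢ
Σ mᵢcᵢ = 404.5×0.13 + 85.7×0.441 + 310.3×2.41 = 838.2017
Σ mᵢcᵢTᵢ = 52.585×51.2 + 37.7937×12.2 + 747.823×169.8 = 130130
T = 130130 / 838.2017 = 155.2 °C

T_f = 155 °C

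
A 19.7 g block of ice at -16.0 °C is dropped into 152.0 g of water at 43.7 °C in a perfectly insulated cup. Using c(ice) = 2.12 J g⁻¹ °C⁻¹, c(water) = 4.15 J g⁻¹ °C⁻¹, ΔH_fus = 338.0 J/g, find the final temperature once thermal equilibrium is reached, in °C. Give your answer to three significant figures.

T_f = 28.4 °C

Heat to bring ice to 0 °C and melt it: q₁ = 19.7×2.12×16.0 + 19.7×338.0 = 7326.8 J
Heat the water can supply cooling to 0 °C: 152.0×4.15×43.7 = 27566.0 J > q₁, so all ice melts.
Energy balance: 152.0×4.15×(43.7 − T) = 7326.8 + 19.7×4.15×(T − 0)
630.8(43.7 − T) = 7326.8 + 81.755 T
27566.0 − 7326.8 = 712.555 T
T = 20239.2 / 712.555 = 28.40 °C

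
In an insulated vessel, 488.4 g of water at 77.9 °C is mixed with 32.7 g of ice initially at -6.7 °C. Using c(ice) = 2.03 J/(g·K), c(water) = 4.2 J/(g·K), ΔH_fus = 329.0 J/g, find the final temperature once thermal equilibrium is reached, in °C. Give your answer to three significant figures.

T_f = 67.9 °C

Heat to bring ice to 0 °C and melt it: q₁ = 32.7×2.03×6.7 + 32.7×329.0 = 11203 J
Heat the water can supply cooling to 0 °C: 488.4×4.2×77.9 = 159795 J > q₁, so all ice melts.
Energy balance: 488.4×4.2×(77.9 − T) = 11203 + 32.7×4.2×(T − 0)
2051.28(77.9 − T) = 11203 + 137.34 T
159795 − 11203 = 2188.62 T
T = 148592 / 2188.62 = 67.89 °C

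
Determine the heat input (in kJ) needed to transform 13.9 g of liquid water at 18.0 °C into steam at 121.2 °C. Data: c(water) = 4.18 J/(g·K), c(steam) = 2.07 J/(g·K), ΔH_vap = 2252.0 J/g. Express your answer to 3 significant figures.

q = 36.7 kJ

q1 (heat water 18.0→100.0 °C): 13.9 × 4.18 × 82.0 = 4764 J
q2 (vaporize at 100 °C): 13.9 × 2252.0 = 31303 J
q3 (heat steam 100.0→121.2 °C): 13.9 × 2.07 × 21.2 = 610 J
Total: 4764 + 31303 + 610 = 36677 J = 36.7 kJ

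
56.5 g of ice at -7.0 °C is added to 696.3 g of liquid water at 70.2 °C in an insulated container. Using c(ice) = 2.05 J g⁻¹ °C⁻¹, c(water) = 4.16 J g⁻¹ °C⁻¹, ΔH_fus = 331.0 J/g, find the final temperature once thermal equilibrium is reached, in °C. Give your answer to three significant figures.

T_f = 58.7 °C

Heat to bring ice to 0 °C and melt it: q₁ = 56.5×2.05×7.0 + 56.5×331.0 = 19512 J
Heat the water can supply cooling to 0 °C: 696.3×4.16×70.2 = 203342 J > q₁, so all ice melts.
Energy balance: 696.3×4.16×(70.2 − T) = 19512 + 56.5×4.16×(T − 0)
2896.608(70.2 − T) = 19512 + 235.04 T
203342 − 19512 = 3131.648 T
T = 183830 / 3131.648 = 58.70 °C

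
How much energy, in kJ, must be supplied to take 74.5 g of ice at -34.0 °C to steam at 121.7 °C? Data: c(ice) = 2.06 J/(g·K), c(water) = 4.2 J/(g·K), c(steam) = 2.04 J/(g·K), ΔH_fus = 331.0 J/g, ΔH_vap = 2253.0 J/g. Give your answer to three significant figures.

q = 232 kJ

q1 (heat ice -34.0→0.0 °C): 74.5 × 2.06 × 34.0 = 5218 J
q2 (melt at 0 °C): 74.5 × 331.0 = 24660 J
q3 (heat water 0.0→100.0 °C): 74.5 × 4.2 × 100.0 = 31290 J
q4 (vaporize at 100 °C): 74.5 × 2253.0 = 167849 J
q5 (heat steam 100.0→121.7 °C): 74.5 × 2.04 × 21.7 = 3298 J
Total: 5218 + 24660 + 31290 + 167849 + 3298 = 232315 J = 232 kJ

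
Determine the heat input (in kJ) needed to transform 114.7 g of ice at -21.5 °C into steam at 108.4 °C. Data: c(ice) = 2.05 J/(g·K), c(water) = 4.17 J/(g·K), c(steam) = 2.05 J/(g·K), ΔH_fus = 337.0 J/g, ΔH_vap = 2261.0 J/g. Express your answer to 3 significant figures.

q = 353 kJ

q1 (heat ice -21.5→0.0 °C): 114.7 × 2.05 × 21.5 = 5055 J
q2 (melt at 0 °C): 114.7 × 337.0 = 38654 J
q3 (heat water 0.0→100.0 °C): 114.7 × 4.17 × 100.0 = 47830 J
q4 (vaporize at 100 °C): 114.7 × 2261.0 = 259337 J
q5 (heat steam 100.0→108.4 °C): 114.7 × 2.05 × 8.4 = 1975 J
Total: 5055 + 38654 + 47830 + 259337 + 1975 = 352851 J = 353 kJ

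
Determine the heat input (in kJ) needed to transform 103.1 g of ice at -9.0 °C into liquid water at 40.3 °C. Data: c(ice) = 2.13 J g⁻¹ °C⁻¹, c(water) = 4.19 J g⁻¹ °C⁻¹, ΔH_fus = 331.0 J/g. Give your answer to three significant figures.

q1 (heat ice -9.0→0.0 °C): 103.1 × 2.13 × 9.0 = 1976 J
q2 (melt at 0 °C): 103.1 × 331.0 = 34126 J
q3 (heat water 0.0→40.3 °C): 103.1 × 4.19 × 40.3 = 17409 J
Total: 1976 + 34126 + 17409 = 53511 J = 53.5 kJ

q = 53.5 kJ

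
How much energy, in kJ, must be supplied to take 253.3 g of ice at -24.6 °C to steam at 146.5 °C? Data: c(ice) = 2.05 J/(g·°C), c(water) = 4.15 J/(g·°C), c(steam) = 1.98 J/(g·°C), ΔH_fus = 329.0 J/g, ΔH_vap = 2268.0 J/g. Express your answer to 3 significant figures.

q = 799 kJ

q1 (heat ice -24.6→0.0 °C): 253.3 × 2.05 × 24.6 = 12774 J
q2 (melt at 0 °C): 253.3 × 329.0 = 83336 J
q3 (heat water 0.0→100.0 °C): 253.3 × 4.15 × 100.0 = 105120 J
q4 (vaporize at 100 °C): 253.3 × 2268.0 = 574484 J
q5 (heat steam 100.0→146.5 °C): 253.3 × 1.98 × 46.5 = 23321 J
Total: 12774 + 83336 + 105120 + 574484 + 23321 = 799035 J = 799 kJ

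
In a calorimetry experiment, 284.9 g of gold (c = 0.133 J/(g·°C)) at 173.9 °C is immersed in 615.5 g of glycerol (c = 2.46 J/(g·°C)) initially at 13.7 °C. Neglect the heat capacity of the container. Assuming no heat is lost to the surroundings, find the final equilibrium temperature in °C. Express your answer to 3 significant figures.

T_f = 17.6 °C

Heat lost by gold = heat gained by glycerol.
(284.9)(0.133)(173.9 − T) = (615.5)(2.46)(T − 13.7)
37.8917 (173.9 − T) = 1514.13 (T − 13.7)
6589.4 − 37.8917 T = 1514.13 T − 20744
27333.4 = 1552.0217 T
T = 17.61 °C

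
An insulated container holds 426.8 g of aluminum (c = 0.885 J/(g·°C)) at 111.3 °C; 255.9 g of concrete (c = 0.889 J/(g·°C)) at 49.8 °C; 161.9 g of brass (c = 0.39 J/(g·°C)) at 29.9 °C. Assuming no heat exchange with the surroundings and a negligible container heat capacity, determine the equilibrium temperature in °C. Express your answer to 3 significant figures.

T_f = 82.7 °C

Σ mᵢcᵢ(T − Tᵢ) = 0  ⇒  T = Σ mᵢcᵢTᵢ / Σ mᵢcᵢ
Σ mᵢcᵢ = 426.8×0.885 + 255.9×0.889 + 161.9×0.39 = 668.3541
Σ mᵢcᵢTᵢ = 377.718×111.3 + 227.4951×49.8 + 63.141×29.9 = 55257
T = 55257 / 668.3541 = 82.68 °C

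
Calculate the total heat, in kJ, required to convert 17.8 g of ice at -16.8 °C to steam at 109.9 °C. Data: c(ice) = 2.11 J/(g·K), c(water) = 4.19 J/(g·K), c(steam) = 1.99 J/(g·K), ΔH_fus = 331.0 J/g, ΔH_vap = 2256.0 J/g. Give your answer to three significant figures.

q1 (heat ice -16.8→0.0 °C): 17.8 × 2.11 × 16.8 = 631 J
q2 (melt at 0 °C): 17.8 × 331.0 = 5892 J
q3 (heat water 0.0→100.0 °C): 17.8 × 4.19 × 100.0 = 7458 J
q4 (vaporize at 100 °C): 17.8 × 2256.0 = 40157 J
q5 (heat steam 100.0→109.9 °C): 17.8 × 1.99 × 9.9 = 351 J
Total: 631 + 5892 + 7458 + 40157 + 351 = 54489 J = 54.5 kJ

q = 54.5 kJ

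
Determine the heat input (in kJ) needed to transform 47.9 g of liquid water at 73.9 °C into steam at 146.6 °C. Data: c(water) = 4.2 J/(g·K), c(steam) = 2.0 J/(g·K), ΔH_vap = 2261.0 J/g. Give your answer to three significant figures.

q = 118 kJ

q1 (heat water 73.9→100.0 °C): 47.9 × 4.2 × 26.1 = 5251 J
q2 (vaporize at 100 °C): 47.9 × 2261.0 = 108302 J
q3 (heat steam 100.0→146.6 °C): 47.9 × 2.0 × 46.6 = 4464 J
Total: 5251 + 108302 + 4464 = 118017 J = 118 kJ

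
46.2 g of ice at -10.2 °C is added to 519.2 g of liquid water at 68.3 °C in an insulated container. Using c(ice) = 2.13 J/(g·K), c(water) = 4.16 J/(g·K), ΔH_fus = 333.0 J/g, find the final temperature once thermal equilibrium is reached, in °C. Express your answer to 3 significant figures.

Heat to bring ice to 0 °C and melt it: q₁ = 46.2×2.13×10.2 + 46.2×333.0 = 16388 J
Heat the water can supply cooling to 0 °C: 519.2×4.16×68.3 = 147519 J > q₁, so all ice melts.
Energy balance: 519.2×4.16×(68.3 − T) = 16388 + 46.2×4.16×(T − 0)
2159.872(68.3 − T) = 16388 + 192.192 T
147519 − 16388 = 2352.064 T
T = 131131 / 2352.064 = 55.75 °C

T_f = 55.8 °C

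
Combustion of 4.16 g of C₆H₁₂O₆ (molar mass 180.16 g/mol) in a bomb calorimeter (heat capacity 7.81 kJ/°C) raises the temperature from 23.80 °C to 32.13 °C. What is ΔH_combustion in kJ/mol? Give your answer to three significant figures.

ΔT = 32.13 − 23.80 = 8.33 °C
q_cal = C_cal × ΔT = 7.81 × 8.33 = 65.0573 kJ
n = 4.16 / 180.16 = 0.02309 mol
q_rxn = −q_cal = -65.0573 kJ
ΔH = -65.0573 / 0.02309 = -2818 kJ/mol

ΔH = -2820 kJ/mol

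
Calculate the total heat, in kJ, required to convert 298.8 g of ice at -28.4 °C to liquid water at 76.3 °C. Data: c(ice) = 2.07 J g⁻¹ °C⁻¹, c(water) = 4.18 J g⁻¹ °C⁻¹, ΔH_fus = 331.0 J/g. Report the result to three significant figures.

q = 212 kJ

q1 (heat ice -28.4→0.0 °C): 298.8 × 2.07 × 28.4 = 17566 J
q2 (melt at 0 °C): 298.8 × 331.0 = 98903 J
q3 (heat water 0.0→76.3 °C): 298.8 × 4.18 × 76.3 = 95297 J
Total: 17566 + 98903 + 95297 = 211766 J = 212 kJ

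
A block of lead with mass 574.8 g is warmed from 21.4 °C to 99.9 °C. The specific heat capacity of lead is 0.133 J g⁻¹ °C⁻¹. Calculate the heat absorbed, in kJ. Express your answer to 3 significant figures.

q = m c ΔT = 574.8 × 0.133 × (99.9 − 21.4)
q = 574.8 × 0.133 × 78.5 = 6001 J = 6.00 kJ

q = 6.00 kJ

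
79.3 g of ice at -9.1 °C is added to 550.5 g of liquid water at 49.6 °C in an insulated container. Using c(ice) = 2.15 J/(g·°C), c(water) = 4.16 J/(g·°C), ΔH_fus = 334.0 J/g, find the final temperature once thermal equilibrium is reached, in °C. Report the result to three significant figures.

T_f = 32.7 °C

Heat to bring ice to 0 °C and melt it: q₁ = 79.3×2.15×9.1 + 79.3×334.0 = 28038 J
Heat the water can supply cooling to 0 °C: 550.5×4.16×49.6 = 113588 J > q₁, so all ice melts.
Energy balance: 550.5×4.16×(49.6 − T) = 28038 + 79.3×4.16×(T − 0)
2290.08(49.6 − T) = 28038 + 329.888 T
113588 − 28038 = 2619.968 T
T = 85550 / 2619.968 = 32.65 °C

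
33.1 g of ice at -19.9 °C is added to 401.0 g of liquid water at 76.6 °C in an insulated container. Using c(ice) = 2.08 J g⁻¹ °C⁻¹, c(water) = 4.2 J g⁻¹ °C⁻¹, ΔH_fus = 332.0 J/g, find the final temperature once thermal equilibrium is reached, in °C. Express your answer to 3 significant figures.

T_f = 64.0 °C

Heat to bring ice to 0 °C and melt it: q₁ = 33.1×2.08×19.9 + 33.1×332.0 = 12359 J
Heat the water can supply cooling to 0 °C: 401.0×4.2×76.6 = 129010 J > q₁, so all ice melts.
Energy balance: 401.0×4.2×(76.6 − T) = 12359 + 33.1×4.2×(T − 0)
1684.2(76.6 − T) = 12359 + 139.02 T
129010 − 12359 = 1823.22 T
T = 116651 / 1823.22 = 63.98 °C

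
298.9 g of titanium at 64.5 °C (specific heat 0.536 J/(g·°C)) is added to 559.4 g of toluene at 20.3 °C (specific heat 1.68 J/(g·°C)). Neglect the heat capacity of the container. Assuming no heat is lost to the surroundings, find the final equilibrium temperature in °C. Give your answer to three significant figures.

T_f = 26.7 °C

Heat lost by titanium = heat gained by toluene.
(298.9)(0.536)(64.5 − T) = (559.4)(1.68)(T − 20.3)
160.2104 (64.5 − T) = 939.792 (T − 20.3)
10334 − 160.2104 T = 939.792 T − 19078
29412 = 1100.0024 T
T = 26.74 °C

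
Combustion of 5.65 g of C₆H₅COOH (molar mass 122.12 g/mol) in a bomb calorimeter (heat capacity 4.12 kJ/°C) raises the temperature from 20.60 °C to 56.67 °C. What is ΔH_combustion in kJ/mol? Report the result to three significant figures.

ΔH = -3210 kJ/mol

ΔT = 56.67 − 20.60 = 36.07 °C
q_cal = C_cal × ΔT = 4.12 × 36.07 = 148.6084 kJ
n = 5.65 / 122.12 = 0.04627 mol
q_rxn = −q_cal = -148.6084 kJ
ΔH = -148.6084 / 0.04627 = -3212 kJ/mol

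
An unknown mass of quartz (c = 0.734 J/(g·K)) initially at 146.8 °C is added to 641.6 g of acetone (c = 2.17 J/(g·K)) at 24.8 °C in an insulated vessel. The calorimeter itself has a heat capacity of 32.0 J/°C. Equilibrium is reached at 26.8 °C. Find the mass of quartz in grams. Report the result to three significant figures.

q_gained = (641.6 × 2.17 + 32.0) × (26.8 − 24.8) = 2849 J
q_lost = m × 0.734 × (146.8 − 26.8) = 88.08 m
m = 2849 / 88.08 = 32.3 g

m = 32.3 g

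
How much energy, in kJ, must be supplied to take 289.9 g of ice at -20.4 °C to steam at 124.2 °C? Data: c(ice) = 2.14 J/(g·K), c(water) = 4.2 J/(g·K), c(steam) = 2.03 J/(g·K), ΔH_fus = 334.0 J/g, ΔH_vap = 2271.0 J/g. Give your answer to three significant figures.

q1 (heat ice -20.4→0.0 °C): 289.9 × 2.14 × 20.4 = 12656 J
q2 (melt at 0 °C): 289.9 × 334.0 = 96827 J
q3 (heat water 0.0→100.0 °C): 289.9 × 4.2 × 100.0 = 121758 J
q4 (vaporize at 100 °C): 289.9 × 2271.0 = 658363 J
q5 (heat steam 100.0→124.2 °C): 289.9 × 2.03 × 24.2 = 14242 J
Total: 12656 + 96827 + 121758 + 658363 + 14242 = 903846 J = 904 kJ

q = 904 kJ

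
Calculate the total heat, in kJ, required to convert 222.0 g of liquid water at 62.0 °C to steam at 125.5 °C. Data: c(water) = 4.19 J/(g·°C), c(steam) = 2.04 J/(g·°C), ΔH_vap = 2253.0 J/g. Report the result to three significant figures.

q1 (heat water 62.0→100.0 °C): 222.0 × 4.19 × 38.0 = 35347 J
q2 (vaporize at 100 °C): 222.0 × 2253.0 = 500166 J
q3 (heat steam 100.0→125.5 °C): 222.0 × 2.04 × 25.5 = 11548 J
Total: 35347 + 500166 + 11548 = 547061 J = 547 kJ

q = 547 kJ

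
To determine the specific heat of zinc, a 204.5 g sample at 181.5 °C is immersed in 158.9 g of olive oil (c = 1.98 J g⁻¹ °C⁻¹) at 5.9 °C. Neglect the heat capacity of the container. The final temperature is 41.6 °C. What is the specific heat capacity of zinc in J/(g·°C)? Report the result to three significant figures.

c = 0.393 J/(g·°C)

q_gained = (158.9 × 1.98) × (41.6 − 5.9) = 11230 J
q_lost = 204.5 × c × (181.5 − 41.6) = 28609.55 c
Set equal: c = 11230 / 28609.55 = 0.393 J/(g·°C)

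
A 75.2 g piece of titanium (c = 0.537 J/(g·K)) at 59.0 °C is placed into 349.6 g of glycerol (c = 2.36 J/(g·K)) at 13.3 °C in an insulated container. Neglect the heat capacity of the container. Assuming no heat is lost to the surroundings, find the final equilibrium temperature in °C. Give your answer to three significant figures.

Heat lost by titanium = heat gained by glycerol.
(75.2)(0.537)(59.0 − T) = (349.6)(2.36)(T − 13.3)
40.3824 (59.0 − T) = 825.056 (T − 13.3)
2382.6 − 40.3824 T = 825.056 T − 10973
13355.6 = 865.4384 T
T = 15.43 °C

T_f = 15.4 °C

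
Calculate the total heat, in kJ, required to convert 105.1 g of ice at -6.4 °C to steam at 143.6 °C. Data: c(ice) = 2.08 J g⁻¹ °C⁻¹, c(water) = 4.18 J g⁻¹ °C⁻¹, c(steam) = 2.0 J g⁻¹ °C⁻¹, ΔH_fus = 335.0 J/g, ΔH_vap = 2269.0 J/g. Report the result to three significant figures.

q = 328 kJ

q1 (heat ice -6.4→0.0 °C): 105.1 × 2.08 × 6.4 = 1399 J
q2 (melt at 0 °C): 105.1 × 335.0 = 35209 J
q3 (heat water 0.0→100.0 °C): 105.1 × 4.18 × 100.0 = 43932 J
q4 (vaporize at 100 °C): 105.1 × 2269.0 = 238472 J
q5 (heat steam 100.0→143.6 °C): 105.1 × 2.0 × 43.6 = 9165 J
Total: 1399 + 35209 + 43932 + 238472 + 9165 = 328177 J = 328 kJ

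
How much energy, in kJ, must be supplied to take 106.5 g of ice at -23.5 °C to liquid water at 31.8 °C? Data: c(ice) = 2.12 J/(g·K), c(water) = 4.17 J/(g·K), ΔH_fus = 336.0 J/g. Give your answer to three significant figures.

q = 55.2 kJ

q1 (heat ice -23.5→0.0 °C): 106.5 × 2.12 × 23.5 = 5306 J
q2 (melt at 0 °C): 106.5 × 336.0 = 35784 J
q3 (heat water 0.0→31.8 °C): 106.5 × 4.17 × 31.8 = 14123 J
Total: 5306 + 35784 + 14123 = 55213 J = 55.2 kJ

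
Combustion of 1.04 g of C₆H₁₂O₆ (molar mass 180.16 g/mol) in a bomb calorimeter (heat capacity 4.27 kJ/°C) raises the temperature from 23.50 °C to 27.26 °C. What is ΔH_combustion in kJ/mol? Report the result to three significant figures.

ΔT = 27.26 − 23.50 = 3.76 °C
q_cal = C_cal × ΔT = 4.27 × 3.76 = 16.0552 kJ
n = 1.04 / 180.16 = 0.005773 mol
q_rxn = −q_cal = -16.0552 kJ
ΔH = -16.0552 / 0.005773 = -2781 kJ/mol

ΔH = -2780 kJ/mol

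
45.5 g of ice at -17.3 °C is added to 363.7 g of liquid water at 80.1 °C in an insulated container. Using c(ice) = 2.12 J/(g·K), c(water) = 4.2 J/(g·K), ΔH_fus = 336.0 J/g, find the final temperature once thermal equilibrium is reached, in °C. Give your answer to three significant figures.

T_f = 61.3 °C

Heat to bring ice to 0 °C and melt it: q₁ = 45.5×2.12×17.3 + 45.5×336.0 = 16957 J
Heat the water can supply cooling to 0 °C: 363.7×4.2×80.1 = 122356 J > q₁, so all ice melts.
Energy balance: 363.7×4.2×(80.1 − T) = 16957 + 45.5×4.2×(T − 0)
1527.54(80.1 − T) = 16957 + 191.1 T
122356 − 16957 = 1718.64 T
T = 105399 / 1718.64 = 61.33 °C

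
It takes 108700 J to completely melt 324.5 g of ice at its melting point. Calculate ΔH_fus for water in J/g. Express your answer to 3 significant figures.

ΔH_fus = 335 J/g

ΔH_fus = q / m = 108700 / 324.5 = 335 J/g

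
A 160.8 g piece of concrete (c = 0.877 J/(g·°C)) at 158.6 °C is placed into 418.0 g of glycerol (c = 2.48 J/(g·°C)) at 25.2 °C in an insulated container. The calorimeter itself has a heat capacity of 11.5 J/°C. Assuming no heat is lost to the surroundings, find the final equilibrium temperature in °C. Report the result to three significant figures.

T_f = 41.0 °C

Heat lost by concrete = heat gained by glycerol + calorimeter.
(160.8)(0.877)(158.6 − T) = [(418.0)(2.48) + 11.5](T − 25.2)
141.0216 (158.6 − T) = 1048.14 (T − 25.2)
22366 − 141.0216 T = 1048.14 T − 26413
48779 = 1189.1616 T
T = 41.02 °C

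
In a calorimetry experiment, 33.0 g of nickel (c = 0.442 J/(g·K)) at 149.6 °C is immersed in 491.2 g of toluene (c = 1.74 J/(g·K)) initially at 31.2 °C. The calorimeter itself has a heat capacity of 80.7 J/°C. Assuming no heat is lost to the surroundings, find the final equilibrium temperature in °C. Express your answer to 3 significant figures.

T_f = 33.0 °C

Heat lost by nickel = heat gained by toluene + calorimeter.
(33.0)(0.442)(149.6 − T) = [(491.2)(1.74) + 80.7](T − 31.2)
14.586 (149.6 − T) = 935.388 (T − 31.2)
2182.1 − 14.586 T = 935.388 T − 29184
31366.1 = 949.974 T
T = 33.02 °C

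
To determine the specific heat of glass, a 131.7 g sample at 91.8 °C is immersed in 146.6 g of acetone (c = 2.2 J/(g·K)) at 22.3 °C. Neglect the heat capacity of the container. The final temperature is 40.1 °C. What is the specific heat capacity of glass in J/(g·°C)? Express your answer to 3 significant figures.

c = 0.843 J/(g·°C)

q_gained = (146.6 × 2.2) × (40.1 − 22.3) = 5741 J
q_lost = 131.7 × c × (91.8 − 40.1) = 6808.89 c
Set equal: c = 5741 / 6808.89 = 0.843 J/(g·°C)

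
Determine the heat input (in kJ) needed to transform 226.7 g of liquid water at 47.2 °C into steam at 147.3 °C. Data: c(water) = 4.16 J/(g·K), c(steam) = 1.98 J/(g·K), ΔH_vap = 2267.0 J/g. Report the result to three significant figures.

q = 585 kJ

q1 (heat water 47.2→100.0 °C): 226.7 × 4.16 × 52.8 = 49794 J
q2 (vaporize at 100 °C): 226.7 × 2267.0 = 513929 J
q3 (heat steam 100.0→147.3 °C): 226.7 × 1.98 × 47.3 = 21231 J
Total: 49794 + 513929 + 21231 = 584954 J = 585 kJ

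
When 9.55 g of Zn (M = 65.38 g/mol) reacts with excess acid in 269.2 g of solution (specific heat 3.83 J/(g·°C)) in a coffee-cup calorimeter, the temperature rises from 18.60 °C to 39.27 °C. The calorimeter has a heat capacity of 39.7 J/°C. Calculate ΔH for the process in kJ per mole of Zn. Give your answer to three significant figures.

|ΔT| = |39.27 − 18.60| = 20.67 °C
|q_surr| = (269.2 × 3.83 + 39.7) × 20.67 = 1070.736 × 20.67 = 22132 J
n(Zn) = 9.55 / 65.38 = 0.14607 mol
Temperature rose, so q_rxn = −|q_surr| = -22.132 kJ
ΔH = q_rxn / n = -151.5 kJ/mol

ΔH = -152 kJ/mol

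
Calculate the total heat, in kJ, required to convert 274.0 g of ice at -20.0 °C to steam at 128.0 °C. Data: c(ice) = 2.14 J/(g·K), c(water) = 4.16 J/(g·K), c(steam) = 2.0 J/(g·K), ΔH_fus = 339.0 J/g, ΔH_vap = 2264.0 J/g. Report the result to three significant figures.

q = 854 kJ

q1 (heat ice -20.0→0.0 °C): 274.0 × 2.14 × 20.0 = 11727 J
q2 (melt at 0 °C): 274.0 × 339.0 = 92886 J
q3 (heat water 0.0→100.0 °C): 274.0 × 4.16 × 100.0 = 113984 J
q4 (vaporize at 100 °C): 274.0 × 2264.0 = 620336 J
q5 (heat steam 100.0→128.0 °C): 274.0 × 2.0 × 28.0 = 15344 J
Total: 11727 + 92886 + 113984 + 620336 + 15344 = 854277 J = 854 kJ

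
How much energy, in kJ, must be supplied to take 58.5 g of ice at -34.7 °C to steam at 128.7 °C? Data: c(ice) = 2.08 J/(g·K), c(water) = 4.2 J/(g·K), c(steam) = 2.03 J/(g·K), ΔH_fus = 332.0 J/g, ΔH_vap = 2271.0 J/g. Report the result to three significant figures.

q1 (heat ice -34.7→0.0 °C): 58.5 × 2.08 × 34.7 = 4222 J
q2 (melt at 0 °C): 58.5 × 332.0 = 19422 J
q3 (heat water 0.0→100.0 °C): 58.5 × 4.2 × 100.0 = 24570 J
q4 (vaporize at 100 °C): 58.5 × 2271.0 = 132854 J
q5 (heat steam 100.0→128.7 °C): 58.5 × 2.03 × 28.7 = 3408 J
Total: 4222 + 19422 + 24570 + 132854 + 3408 = 184476 J = 184 kJ

q = 184 kJ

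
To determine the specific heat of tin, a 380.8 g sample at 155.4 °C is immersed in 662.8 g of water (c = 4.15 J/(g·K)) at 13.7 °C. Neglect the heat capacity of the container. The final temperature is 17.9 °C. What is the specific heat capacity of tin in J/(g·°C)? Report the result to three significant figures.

q_gained = (662.8 × 4.15) × (17.9 − 13.7) = 11550 J
q_lost = 380.8 × c × (155.4 − 17.9) = 52360 c
Set equal: c = 11550 / 52360 = 0.221 J/(g·°C)

c = 0.221 J/(g·°C)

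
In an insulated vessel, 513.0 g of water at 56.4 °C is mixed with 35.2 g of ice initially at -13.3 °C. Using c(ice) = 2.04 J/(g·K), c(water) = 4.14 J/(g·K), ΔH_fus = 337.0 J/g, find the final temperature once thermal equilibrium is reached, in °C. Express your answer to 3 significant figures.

Heat to bring ice to 0 °C and melt it: q₁ = 35.2×2.04×13.3 + 35.2×337.0 = 12817 J
Heat the water can supply cooling to 0 °C: 513.0×4.14×56.4 = 119783 J > q₁, so all ice melts.
Energy balance: 513.0×4.14×(56.4 − T) = 12817 + 35.2×4.14×(T − 0)
2123.82(56.4 − T) = 12817 + 145.728 T
119783 − 12817 = 2269.548 T
T = 106966 / 2269.548 = 47.13 °C

T_f = 47.1 °C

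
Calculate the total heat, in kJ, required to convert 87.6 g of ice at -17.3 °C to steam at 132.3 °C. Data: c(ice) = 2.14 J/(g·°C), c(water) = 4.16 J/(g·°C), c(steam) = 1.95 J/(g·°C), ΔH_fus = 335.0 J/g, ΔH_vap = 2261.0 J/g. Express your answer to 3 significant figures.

q = 273 kJ

q1 (heat ice -17.3→0.0 °C): 87.6 × 2.14 × 17.3 = 3243 J
q2 (melt at 0 °C): 87.6 × 335.0 = 29346 J
q3 (heat water 0.0→100.0 °C): 87.6 × 4.16 × 100.0 = 36442 J
q4 (vaporize at 100 °C): 87.6 × 2261.0 = 198064 J
q5 (heat steam 100.0→132.3 °C): 87.6 × 1.95 × 32.3 = 5517 J
Total: 3243 + 29346 + 36442 + 198064 + 5517 = 272612 J = 273 kJ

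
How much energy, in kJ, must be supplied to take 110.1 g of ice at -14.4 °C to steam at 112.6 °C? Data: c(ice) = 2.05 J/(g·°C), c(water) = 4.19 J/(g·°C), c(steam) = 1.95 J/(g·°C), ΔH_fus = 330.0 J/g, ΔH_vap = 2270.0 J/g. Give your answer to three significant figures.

q1 (heat ice -14.4→0.0 °C): 110.1 × 2.05 × 14.4 = 3250 J
q2 (melt at 0 °C): 110.1 × 330.0 = 36333 J
q3 (heat water 0.0→100.0 °C): 110.1 × 4.19 × 100.0 = 46132 J
q4 (vaporize at 100 °C): 110.1 × 2270.0 = 249927 J
q5 (heat steam 100.0→112.6 °C): 110.1 × 1.95 × 12.6 = 2705 J
Total: 3250 + 36333 + 46132 + 249927 + 2705 = 338347 J = 338 kJ

q = 338 kJ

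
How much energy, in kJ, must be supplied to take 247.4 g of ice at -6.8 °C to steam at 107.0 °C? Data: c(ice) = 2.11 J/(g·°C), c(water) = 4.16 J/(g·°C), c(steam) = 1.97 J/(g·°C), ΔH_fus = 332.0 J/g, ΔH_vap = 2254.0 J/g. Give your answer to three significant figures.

q = 750 kJ

q1 (heat ice -6.8→0.0 °C): 247.4 × 2.11 × 6.8 = 3550 J
q2 (melt at 0 °C): 247.4 × 332.0 = 82137 J
q3 (heat water 0.0→100.0 °C): 247.4 × 4.16 × 100.0 = 102918 J
q4 (vaporize at 100 °C): 247.4 × 2254.0 = 557640 J
q5 (heat steam 100.0→107.0 °C): 247.4 × 1.97 × 7.0 = 3412 J
Total: 3550 + 82137 + 102918 + 557640 + 3412 = 749657 J = 750 kJ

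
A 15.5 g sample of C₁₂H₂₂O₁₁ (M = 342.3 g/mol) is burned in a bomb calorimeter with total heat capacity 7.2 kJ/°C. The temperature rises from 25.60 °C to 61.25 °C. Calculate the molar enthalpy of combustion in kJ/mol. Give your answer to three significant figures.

ΔH = -5670 kJ/mol

ΔT = 61.25 − 25.60 = 35.65 °C
q_cal = C_cal × ΔT = 7.2 × 35.65 = 256.68 kJ
n = 15.5 / 342.3 = 0.04528 mol
q_rxn = −q_cal = -256.68 kJ
ΔH = -256.68 / 0.04528 = -5669 kJ/mol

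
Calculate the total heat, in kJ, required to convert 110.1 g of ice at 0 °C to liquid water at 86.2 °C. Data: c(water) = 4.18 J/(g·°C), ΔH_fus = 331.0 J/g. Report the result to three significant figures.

q = 76.1 kJ

q1 (melt at 0 °C): 110.1 × 331.0 = 36443 J
q2 (heat water 0.0→86.2 °C): 110.1 × 4.18 × 86.2 = 39671 J
Total: 36443 + 39671 = 76114 J = 76.1 kJ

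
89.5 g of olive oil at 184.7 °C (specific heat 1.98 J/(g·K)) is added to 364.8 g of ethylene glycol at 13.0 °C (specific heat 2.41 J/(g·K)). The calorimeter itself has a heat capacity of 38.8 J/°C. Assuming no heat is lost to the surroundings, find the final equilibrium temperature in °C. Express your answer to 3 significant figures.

T_f = 40.8 °C

Heat lost by olive oil = heat gained by ethylene glycol + calorimeter.
(89.5)(1.98)(184.7 − T) = [(364.8)(2.41) + 38.8](T − 13.0)
177.21 (184.7 − T) = 917.968 (T − 13.0)
32731 − 177.21 T = 917.968 T − 11934
44665 = 1095.178 T
T = 40.78 °C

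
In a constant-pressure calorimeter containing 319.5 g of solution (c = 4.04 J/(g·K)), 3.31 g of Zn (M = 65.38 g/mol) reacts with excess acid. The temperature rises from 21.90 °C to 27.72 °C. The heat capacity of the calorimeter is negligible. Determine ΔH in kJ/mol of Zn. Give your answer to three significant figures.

ΔH = -148 kJ/mol

|ΔT| = |27.72 − 21.90| = 5.82 °C
|q_surr| = (319.5 × 4.04) × 5.82 = 1290.78 × 5.82 = 7512 J
n(Zn) = 3.31 / 65.38 = 0.05063 mol
Temperature rose, so q_rxn = −|q_surr| = -7.512 kJ
ΔH = q_rxn / n = -148.4 kJ/mol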